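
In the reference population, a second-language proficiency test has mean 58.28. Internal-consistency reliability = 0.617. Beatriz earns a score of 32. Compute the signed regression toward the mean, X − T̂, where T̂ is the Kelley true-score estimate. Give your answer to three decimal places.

-10.065

T̂ = ρX + (1 − ρ)μ
  = 0.617 × 32 + 0.383 × 58.28
  = 19.744 + 22.32124
  = 42.06524
  ≈ 42.0652
X − T̂ = 32 − 42.0652 = -10.0652 → -10.065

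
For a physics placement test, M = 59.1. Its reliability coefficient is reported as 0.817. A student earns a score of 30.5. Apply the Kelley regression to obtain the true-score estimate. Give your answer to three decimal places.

35.734

T̂ = 0.817(30.5) + 0.183(59.1) = 24.9185 + 10.8153 = 35.7338 → 35.734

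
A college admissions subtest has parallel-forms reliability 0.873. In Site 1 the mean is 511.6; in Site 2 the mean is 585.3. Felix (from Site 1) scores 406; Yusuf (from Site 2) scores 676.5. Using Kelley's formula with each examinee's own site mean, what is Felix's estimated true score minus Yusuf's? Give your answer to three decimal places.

-245.506

T̂_Felix = 0.873(406) + 0.127(511.6) = 419.41120
T̂_Yusuf = 0.873(676.5) + 0.127(585.3) = 664.91760
Difference = 419.41120 − 664.91760 = -245.50640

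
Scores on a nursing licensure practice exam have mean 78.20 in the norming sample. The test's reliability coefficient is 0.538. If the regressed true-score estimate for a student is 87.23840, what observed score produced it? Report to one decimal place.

95.0

T̂ = ρX + (1 − ρ)μ  ⇒  X = (T̂ − (1 − ρ)μ) / ρ
X = (87.23840 − 0.462 × 78.20) / 0.538 = (87.23840 − 36.12840) / 0.538 = 51.11000 / 0.538 = 95.000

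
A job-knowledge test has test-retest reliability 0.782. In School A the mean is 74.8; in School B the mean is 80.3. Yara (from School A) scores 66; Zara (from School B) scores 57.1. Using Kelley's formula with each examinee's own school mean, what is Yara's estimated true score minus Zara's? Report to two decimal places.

5.76

T̂_Yara = 0.782(66) + 0.218(74.8) = 67.9184
T̂_Zara = 0.782(57.1) + 0.218(80.3) = 62.1576
Difference = 67.9184 − 62.1576 = 5.7608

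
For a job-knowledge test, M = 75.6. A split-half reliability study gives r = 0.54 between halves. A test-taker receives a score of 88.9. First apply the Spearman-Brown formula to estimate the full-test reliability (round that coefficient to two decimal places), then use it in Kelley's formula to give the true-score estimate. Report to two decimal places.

84.91

Spearman-Brown: ρ = 2r/(1 + r) = 2(0.54)/(1 + 0.54) = 1.080/1.54 = 0.7013 → 0.70
T̂ = ρX + (1 − ρ)μ
  = 0.70 × 88.9 + 0.30 × 75.6
  = 62.230 + 22.680
  = 84.910
  ≈ 84.91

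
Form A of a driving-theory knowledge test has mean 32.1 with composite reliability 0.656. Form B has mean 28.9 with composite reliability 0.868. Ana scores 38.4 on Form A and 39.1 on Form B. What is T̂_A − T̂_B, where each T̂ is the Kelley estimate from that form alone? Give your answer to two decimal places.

T̂_A = 0.656(38.4) + 0.344(32.1) = 36.2328
T̂_B = 0.868(39.1) + 0.132(28.9) = 37.7536
T̂_A − T̂_B = -1.5208

-1.52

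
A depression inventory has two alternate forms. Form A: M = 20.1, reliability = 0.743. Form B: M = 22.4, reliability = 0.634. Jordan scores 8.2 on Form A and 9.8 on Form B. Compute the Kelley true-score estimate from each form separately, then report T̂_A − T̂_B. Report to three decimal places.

T̂_A = 0.743(8.2) + 0.257(20.1) = 11.25830
T̂_B = 0.634(9.8) + 0.366(22.4) = 14.41160
T̂_A − T̂_B = -3.15330

-3.153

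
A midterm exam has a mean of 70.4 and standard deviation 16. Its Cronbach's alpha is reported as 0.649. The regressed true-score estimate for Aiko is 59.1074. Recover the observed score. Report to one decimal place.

53.0

T̂ = ρX + (1 − ρ)μ  ⇒  X = (T̂ − (1 − ρ)μ) / ρ
X = (59.1074 − 0.351 × 70.4) / 0.649 = (59.1074 − 24.7104) / 0.649 = 34.3970 / 0.649 = 53.000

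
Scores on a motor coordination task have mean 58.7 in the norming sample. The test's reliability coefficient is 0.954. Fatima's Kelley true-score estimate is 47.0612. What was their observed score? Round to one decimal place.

46.5

T̂ = ρX + (1 − ρ)μ  ⇒  X = (T̂ − (1 − ρ)μ) / ρ
X = (47.0612 − 0.046 × 58.7) / 0.954 = (47.0612 − 2.7002) / 0.954 = 44.3610 / 0.954 = 46.500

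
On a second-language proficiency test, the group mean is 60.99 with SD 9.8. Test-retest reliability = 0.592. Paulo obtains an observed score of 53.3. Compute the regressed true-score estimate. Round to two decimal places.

56.44

Weight the observed score by reliability and the mean by (1 − reliability): T̂ = 0.592·53.3 + 0.408·60.99 = 31.5536 + 24.88392 = 56.438.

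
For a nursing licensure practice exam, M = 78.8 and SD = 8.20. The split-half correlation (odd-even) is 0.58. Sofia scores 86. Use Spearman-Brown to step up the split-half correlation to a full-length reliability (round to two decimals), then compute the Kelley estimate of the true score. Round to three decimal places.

84.056

Spearman-Brown: ρ = 2r/(1 + r) = 2(0.58)/(1 + 0.58) = 1.160/1.58 = 0.7342 → 0.73
T̂ = 0.73(86) + 0.27(78.8) = 62.78 + 21.276 = 84.0560 → 84.056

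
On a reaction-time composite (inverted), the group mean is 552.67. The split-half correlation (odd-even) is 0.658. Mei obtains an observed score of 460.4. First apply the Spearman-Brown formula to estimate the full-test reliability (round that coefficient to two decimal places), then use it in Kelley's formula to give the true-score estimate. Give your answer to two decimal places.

Spearman-Brown: ρ = 2r/(1 + r) = 2(0.658)/(1 + 0.658) = 1.3160/1.658 = 0.7937 → 0.79
Kelley's formula gives T̂ = 0.79·460.4 + 0.21·552.67 = 363.716 + 116.0607 = 479.777.

479.78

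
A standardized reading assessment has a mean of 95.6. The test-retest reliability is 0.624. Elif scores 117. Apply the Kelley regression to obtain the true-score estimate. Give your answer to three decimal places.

T̂ = ρX + (1 − ρ)μ
  = 0.624 × 117 + 0.376 × 95.6
  = 73.008 + 35.9456
  = 108.9536
  ≈ 108.954

108.954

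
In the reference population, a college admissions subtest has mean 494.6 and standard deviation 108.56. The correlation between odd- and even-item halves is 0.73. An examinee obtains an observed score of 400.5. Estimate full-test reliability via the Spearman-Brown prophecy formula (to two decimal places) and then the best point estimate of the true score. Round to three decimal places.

415.556

Spearman-Brown: ρ = 2r/(1 + r) = 2(0.73)/(1 + 0.73) = 1.460/1.73 = 0.8439 → 0.84
Regress the observed score toward the mean by the unreliability: T̂ = 0.84·400.5 + 0.16·494.6 = 336.420 + 79.136 = 415.5560.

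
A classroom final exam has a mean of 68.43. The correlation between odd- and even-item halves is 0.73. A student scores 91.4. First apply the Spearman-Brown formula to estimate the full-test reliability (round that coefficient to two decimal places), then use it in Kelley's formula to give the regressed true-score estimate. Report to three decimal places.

87.725

Spearman-Brown: ρ = 2r/(1 + r) = 2(0.73)/(1 + 0.73) = 1.460/1.73 = 0.8439 → 0.84
Kelley's formula gives T̂ = 0.84·91.4 + 0.16·68.43 = 76.776 + 10.9488 = 87.7248.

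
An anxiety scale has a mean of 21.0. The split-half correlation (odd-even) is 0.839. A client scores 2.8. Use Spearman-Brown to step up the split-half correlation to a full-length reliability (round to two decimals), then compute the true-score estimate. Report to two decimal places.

Spearman-Brown: ρ = 2r/(1 + r) = 2(0.839)/(1 + 0.839) = 1.6780/1.839 = 0.9125 → 0.91
Regress the observed score toward the mean by the unreliability: T̂ = 0.91·2.8 + 0.09·21.0 = 2.548 + 1.890 = 4.438.

4.44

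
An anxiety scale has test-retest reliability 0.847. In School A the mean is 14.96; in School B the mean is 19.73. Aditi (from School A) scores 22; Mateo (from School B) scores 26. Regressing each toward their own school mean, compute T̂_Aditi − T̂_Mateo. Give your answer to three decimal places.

-4.118

T̂_Aditi = 0.847(22) + 0.153(14.96) = 20.92288
T̂_Mateo = 0.847(26) + 0.153(19.73) = 25.04069
Difference = 20.92288 − 25.04069 = -4.11781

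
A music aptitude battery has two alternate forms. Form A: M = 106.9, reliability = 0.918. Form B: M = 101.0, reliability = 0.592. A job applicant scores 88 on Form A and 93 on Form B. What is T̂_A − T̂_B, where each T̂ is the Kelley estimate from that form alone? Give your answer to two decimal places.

-6.71

T̂_A = 0.918(88) + 0.082(106.9) = 89.5498
T̂_B = 0.592(93) + 0.408(101.0) = 96.2640
T̂_A − T̂_B = -6.7142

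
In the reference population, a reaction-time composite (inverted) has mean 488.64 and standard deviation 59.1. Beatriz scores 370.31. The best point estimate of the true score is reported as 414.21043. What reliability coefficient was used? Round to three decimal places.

T̂ = ρX + (1 − ρ)μ  ⇒  T̂ − μ = ρ(X − μ)
ρ = (T̂ − μ)/(X − μ) = (414.21043 − 488.64) / (370.31 − 488.64) = -74.42957 / -118.33 = 0.62900

0.629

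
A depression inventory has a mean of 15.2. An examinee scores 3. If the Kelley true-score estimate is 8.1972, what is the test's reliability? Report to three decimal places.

0.574

T̂ = ρX + (1 − ρ)μ  ⇒  T̂ − μ = ρ(X − μ)
ρ = (T̂ − μ)/(X − μ) = (8.1972 − 15.2) / (3 − 15.2) = -7.0028 / -12.2 = 0.57400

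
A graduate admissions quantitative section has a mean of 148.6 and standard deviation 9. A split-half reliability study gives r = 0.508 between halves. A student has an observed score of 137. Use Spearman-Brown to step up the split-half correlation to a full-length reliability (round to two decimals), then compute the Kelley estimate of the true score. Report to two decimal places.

140.83

Spearman-Brown: ρ = 2r/(1 + r) = 2(0.508)/(1 + 0.508) = 1.0160/1.508 = 0.6737 → 0.67
Kelley's formula gives T̂ = 0.67·137 + 0.33·148.6 = 91.79 + 49.038 = 140.828.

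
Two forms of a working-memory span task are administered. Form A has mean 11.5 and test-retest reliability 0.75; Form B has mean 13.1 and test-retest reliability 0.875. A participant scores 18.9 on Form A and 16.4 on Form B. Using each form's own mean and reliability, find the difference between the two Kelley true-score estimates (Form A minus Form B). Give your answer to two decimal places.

1.06

T̂_A = 0.75(18.9) + 0.25(11.5) = 17.0500
T̂_B = 0.875(16.4) + 0.125(13.1) = 15.9875
T̂_A − T̂_B = 1.0625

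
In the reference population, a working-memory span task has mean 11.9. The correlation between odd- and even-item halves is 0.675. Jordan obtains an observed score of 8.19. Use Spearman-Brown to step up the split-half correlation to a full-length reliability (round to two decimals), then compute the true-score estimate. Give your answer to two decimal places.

Spearman-Brown: ρ = 2r/(1 + r) = 2(0.675)/(1 + 0.675) = 1.3500/1.675 = 0.8060 → 0.81
T̂ = 0.81(8.19) + 0.19(11.9) = 6.6339 + 2.261 = 8.895 → 8.89

8.89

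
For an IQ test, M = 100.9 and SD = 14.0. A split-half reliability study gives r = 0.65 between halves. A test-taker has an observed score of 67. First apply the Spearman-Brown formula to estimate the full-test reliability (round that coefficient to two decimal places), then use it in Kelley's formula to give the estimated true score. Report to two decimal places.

Spearman-Brown: ρ = 2r/(1 + r) = 2(0.65)/(1 + 0.65) = 1.300/1.65 = 0.7879 → 0.79
Regress the observed score toward the mean by the unreliability: T̂ = 0.79·67 + 0.21·100.9 = 52.93 + 21.189 = 74.119.

74.12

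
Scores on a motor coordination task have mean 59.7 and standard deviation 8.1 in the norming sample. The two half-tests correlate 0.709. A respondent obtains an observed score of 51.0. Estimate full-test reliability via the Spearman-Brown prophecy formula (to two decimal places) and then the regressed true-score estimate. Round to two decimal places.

52.48

Spearman-Brown: ρ = 2r/(1 + r) = 2(0.709)/(1 + 0.709) = 1.4180/1.709 = 0.8297 → 0.83
T̂ = ρX + (1 − ρ)μ
  = 0.83 × 51.0 + 0.17 × 59.7
  = 42.330 + 10.149
  = 52.479
  ≈ 52.48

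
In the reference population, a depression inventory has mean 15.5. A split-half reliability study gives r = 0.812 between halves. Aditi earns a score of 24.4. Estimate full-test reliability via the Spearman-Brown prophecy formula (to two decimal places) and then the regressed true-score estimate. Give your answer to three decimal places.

Spearman-Brown: ρ = 2r/(1 + r) = 2(0.812)/(1 + 0.812) = 1.6240/1.812 = 0.8962 → 0.90
T̂ = ρX + (1 − ρ)μ
  = 0.90 × 24.4 + 0.10 × 15.5
  = 21.960 + 1.550
  = 23.5100
  ≈ 23.510

23.510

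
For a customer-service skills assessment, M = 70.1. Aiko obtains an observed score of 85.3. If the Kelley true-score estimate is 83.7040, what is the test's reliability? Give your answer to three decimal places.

0.895

T̂ = ρX + (1 − ρ)μ  ⇒  T̂ − μ = ρ(X − μ)
ρ = (T̂ − μ)/(X − μ) = (83.7040 − 70.1) / (85.3 − 70.1) = 13.6040 / 15.2 = 0.89500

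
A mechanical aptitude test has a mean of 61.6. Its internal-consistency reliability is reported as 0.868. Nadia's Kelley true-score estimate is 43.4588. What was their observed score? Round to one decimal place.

40.7

T̂ = ρX + (1 − ρ)μ  ⇒  X = (T̂ − (1 − ρ)μ) / ρ
X = (43.4588 − 0.132 × 61.6) / 0.868 = (43.4588 − 8.1312) / 0.868 = 35.3276 / 0.868 = 40.700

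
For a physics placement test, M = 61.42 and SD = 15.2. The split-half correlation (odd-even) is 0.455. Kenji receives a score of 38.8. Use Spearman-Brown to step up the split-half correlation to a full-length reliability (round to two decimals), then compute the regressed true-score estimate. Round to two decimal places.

47.17

Spearman-Brown: ρ = 2r/(1 + r) = 2(0.455)/(1 + 0.455) = 0.9100/1.455 = 0.6254 → 0.63
T̂ = ρX + (1 − ρ)μ
  = 0.63 × 38.8 + 0.37 × 61.42
  = 24.444 + 22.7254
  = 47.169
  ≈ 47.17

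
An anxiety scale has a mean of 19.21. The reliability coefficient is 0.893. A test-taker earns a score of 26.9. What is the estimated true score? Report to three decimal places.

26.077

T̂ = 0.893(26.9) + 0.107(19.21) = 24.0217 + 2.05547 = 26.0772 → 26.077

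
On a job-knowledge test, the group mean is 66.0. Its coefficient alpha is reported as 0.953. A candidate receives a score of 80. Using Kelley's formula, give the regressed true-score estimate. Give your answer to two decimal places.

T̂ = ρX + (1 − ρ)μ
  = 0.953 × 80 + 0.047 × 66.0
  = 76.240 + 3.1020
  = 79.342
  ≈ 79.34

79.34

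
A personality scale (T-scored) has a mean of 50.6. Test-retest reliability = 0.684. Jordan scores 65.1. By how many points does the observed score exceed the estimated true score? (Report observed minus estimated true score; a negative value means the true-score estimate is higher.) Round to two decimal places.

T̂ = 0.684(65.1) + 0.316(50.6) = 44.5284 + 15.9896 = 60.5180 → 60.518
X − T̂ = 65.1 − 60.518 = 4.582 → 4.58

4.58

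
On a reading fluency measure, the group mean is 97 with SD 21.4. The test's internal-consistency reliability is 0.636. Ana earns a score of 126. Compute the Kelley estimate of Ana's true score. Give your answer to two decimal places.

115.44

Regress the observed score toward the mean by the unreliability: T̂ = 0.636·126 + 0.364·97 = 80.136 + 35.308 = 115.444.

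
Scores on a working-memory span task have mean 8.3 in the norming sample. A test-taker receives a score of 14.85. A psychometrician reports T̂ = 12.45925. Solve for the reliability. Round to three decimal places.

0.635

T̂ = ρX + (1 − ρ)μ  ⇒  T̂ − μ = ρ(X − μ)
ρ = (T̂ − μ)/(X − μ) = (12.45925 − 8.3) / (14.85 − 8.3) = 4.15925 / 6.55 = 0.63500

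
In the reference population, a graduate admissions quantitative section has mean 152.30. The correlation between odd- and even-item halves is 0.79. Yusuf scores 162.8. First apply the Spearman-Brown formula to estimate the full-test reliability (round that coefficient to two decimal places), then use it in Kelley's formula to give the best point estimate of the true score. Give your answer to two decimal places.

161.54

Spearman-Brown: ρ = 2r/(1 + r) = 2(0.79)/(1 + 0.79) = 1.580/1.79 = 0.8827 → 0.88
Kelley's formula gives T̂ = 0.88·162.8 + 0.12·152.30 = 143.264 + 18.2760 = 161.540.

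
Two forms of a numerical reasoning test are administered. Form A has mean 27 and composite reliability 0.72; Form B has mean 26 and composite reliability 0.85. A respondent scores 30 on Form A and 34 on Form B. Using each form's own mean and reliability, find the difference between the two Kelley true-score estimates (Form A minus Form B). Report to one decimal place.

-3.6

T̂_A = 0.72(30) + 0.28(27) = 29.160
T̂_B = 0.85(34) + 0.15(26) = 32.800
T̂_A − T̂_B = -3.640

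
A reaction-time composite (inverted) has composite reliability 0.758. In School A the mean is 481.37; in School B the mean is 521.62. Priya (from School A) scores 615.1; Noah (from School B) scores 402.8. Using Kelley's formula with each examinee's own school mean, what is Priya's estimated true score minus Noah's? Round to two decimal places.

T̂_Priya = 0.758(615.1) + 0.242(481.37) = 582.7373
T̂_Noah = 0.758(402.8) + 0.242(521.62) = 431.5544
Difference = 582.7373 − 431.5544 = 151.1829

151.18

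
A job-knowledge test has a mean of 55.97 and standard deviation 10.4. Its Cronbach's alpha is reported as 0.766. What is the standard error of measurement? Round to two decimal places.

5.03

SEM = SD · √(1 − ρ) = 10.4 × √0.234 = 10.4 × 0.4837 = 5.031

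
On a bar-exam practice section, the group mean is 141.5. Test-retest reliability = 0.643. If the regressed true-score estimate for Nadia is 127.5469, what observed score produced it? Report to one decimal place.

T̂ = ρX + (1 − ρ)μ  ⇒  X = (T̂ − (1 − ρ)μ) / ρ
X = (127.5469 − 0.357 × 141.5) / 0.643 = (127.5469 − 50.5155) / 0.643 = 77.0314 / 0.643 = 119.800

119.8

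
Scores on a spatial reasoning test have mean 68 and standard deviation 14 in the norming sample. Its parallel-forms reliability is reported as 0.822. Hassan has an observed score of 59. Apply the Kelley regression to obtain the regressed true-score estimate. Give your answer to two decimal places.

T̂ = 0.822(59) + 0.178(68) = 48.498 + 12.104 = 60.602 → 60.60

60.60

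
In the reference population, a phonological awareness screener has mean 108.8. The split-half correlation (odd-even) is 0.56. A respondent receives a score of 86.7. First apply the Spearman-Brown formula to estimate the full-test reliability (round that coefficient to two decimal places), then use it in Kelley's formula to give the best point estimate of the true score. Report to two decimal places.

Spearman-Brown: ρ = 2r/(1 + r) = 2(0.56)/(1 + 0.56) = 1.120/1.56 = 0.7179 → 0.72
T̂ = 0.72(86.7) + 0.28(108.8) = 62.424 + 30.464 = 92.888 → 92.89

92.89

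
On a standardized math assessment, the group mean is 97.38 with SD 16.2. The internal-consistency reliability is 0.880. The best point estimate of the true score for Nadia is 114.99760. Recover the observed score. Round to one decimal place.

117.4

T̂ = ρX + (1 − ρ)μ  ⇒  X = (T̂ − (1 − ρ)μ) / ρ
X = (114.99760 − 0.120 × 97.38) / 0.880 = (114.99760 − 11.68560) / 0.880 = 103.31200 / 0.880 = 117.400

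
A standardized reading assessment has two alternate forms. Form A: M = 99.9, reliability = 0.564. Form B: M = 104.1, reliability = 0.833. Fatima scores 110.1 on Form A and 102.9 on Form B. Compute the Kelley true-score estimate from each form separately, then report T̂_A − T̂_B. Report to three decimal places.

2.552

T̂_A = 0.564(110.1) + 0.436(99.9) = 105.65280
T̂_B = 0.833(102.9) + 0.167(104.1) = 103.10040
T̂_A − T̂_B = 2.55240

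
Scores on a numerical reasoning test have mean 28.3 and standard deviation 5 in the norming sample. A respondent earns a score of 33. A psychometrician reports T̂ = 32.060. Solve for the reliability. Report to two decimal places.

T̂ = ρX + (1 − ρ)μ  ⇒  T̂ − μ = ρ(X − μ)
ρ = (T̂ − μ)/(X − μ) = (32.060 − 28.3) / (33 − 28.3) = 3.760 / 4.7 = 0.8000

0.80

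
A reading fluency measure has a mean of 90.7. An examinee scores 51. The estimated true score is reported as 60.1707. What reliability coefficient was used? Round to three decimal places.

0.769

T̂ = ρX + (1 − ρ)μ  ⇒  T̂ − μ = ρ(X − μ)
ρ = (T̂ − μ)/(X − μ) = (60.1707 − 90.7) / (51 − 90.7) = -30.5293 / -39.7 = 0.76900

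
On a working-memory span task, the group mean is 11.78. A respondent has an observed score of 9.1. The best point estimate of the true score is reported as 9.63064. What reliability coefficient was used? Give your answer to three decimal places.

0.802

T̂ = ρX + (1 − ρ)μ  ⇒  T̂ − μ = ρ(X − μ)
ρ = (T̂ − μ)/(X − μ) = (9.63064 − 11.78) / (9.1 − 11.78) = -2.14936 / -2.68 = 0.80200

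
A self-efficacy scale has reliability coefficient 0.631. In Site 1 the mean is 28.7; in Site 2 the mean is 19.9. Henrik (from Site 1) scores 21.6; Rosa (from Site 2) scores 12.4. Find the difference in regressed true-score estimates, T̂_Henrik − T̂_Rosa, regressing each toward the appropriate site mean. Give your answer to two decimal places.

9.05

T̂_Henrik = 0.631(21.6) + 0.369(28.7) = 24.2199
T̂_Rosa = 0.631(12.4) + 0.369(19.9) = 15.1675
Difference = 24.2199 − 15.1675 = 9.0524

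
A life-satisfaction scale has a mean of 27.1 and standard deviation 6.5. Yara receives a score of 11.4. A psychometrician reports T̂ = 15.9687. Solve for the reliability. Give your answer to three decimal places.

0.709

T̂ = ρX + (1 − ρ)μ  ⇒  T̂ − μ = ρ(X − μ)
ρ = (T̂ − μ)/(X − μ) = (15.9687 − 27.1) / (11.4 − 27.1) = -11.1313 / -15.7 = 0.70900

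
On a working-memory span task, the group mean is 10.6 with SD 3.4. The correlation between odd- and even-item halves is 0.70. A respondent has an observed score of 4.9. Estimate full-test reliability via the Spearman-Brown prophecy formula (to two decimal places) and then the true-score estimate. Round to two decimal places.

5.93

Spearman-Brown: ρ = 2r/(1 + r) = 2(0.70)/(1 + 0.70) = 1.400/1.70 = 0.8235 → 0.82
T̂ = ρX + (1 − ρ)μ
  = 0.82 × 4.9 + 0.18 × 10.6
  = 4.018 + 1.908
  = 5.926
  ≈ 5.93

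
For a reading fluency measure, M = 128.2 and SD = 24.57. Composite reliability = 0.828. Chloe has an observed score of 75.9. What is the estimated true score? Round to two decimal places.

84.90

T̂ = ρX + (1 − ρ)μ
  = 0.828 × 75.9 + 0.172 × 128.2
  = 62.8452 + 22.0504
  = 84.896
  ≈ 84.90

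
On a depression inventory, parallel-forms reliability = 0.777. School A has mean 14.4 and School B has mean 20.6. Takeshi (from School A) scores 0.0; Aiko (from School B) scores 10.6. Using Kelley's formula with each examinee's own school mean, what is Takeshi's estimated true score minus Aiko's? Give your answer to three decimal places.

T̂_Takeshi = 0.777(0.0) + 0.223(14.4) = 3.21120
T̂_Aiko = 0.777(10.6) + 0.223(20.6) = 12.83000
Difference = 3.21120 − 12.83000 = -9.61880

-9.619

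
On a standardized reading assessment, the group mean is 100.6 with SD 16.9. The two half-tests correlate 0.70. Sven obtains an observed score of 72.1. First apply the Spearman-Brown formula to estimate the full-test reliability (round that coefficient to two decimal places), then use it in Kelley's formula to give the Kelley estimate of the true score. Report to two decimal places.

Spearman-Brown: ρ = 2r/(1 + r) = 2(0.70)/(1 + 0.70) = 1.400/1.70 = 0.8235 → 0.82
Weight the observed score by reliability and the mean by (1 − reliability): T̂ = 0.82·72.1 + 0.18·100.6 = 59.122 + 18.108 = 77.230.

77.23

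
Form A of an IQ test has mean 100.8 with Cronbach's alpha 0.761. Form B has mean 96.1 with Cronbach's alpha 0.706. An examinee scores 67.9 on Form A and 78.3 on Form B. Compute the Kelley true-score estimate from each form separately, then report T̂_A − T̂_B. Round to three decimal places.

T̂_A = 0.761(67.9) + 0.239(100.8) = 75.76310
T̂_B = 0.706(78.3) + 0.294(96.1) = 83.53320
T̂_A − T̂_B = -7.77010

-7.770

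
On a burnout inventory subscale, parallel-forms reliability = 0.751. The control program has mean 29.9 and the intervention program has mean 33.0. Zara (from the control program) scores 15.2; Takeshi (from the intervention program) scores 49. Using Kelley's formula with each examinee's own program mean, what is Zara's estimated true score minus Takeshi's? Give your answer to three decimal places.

T̂_Zara = 0.751(15.2) + 0.249(29.9) = 18.86030
T̂_Takeshi = 0.751(49) + 0.249(33.0) = 45.01600
Difference = 18.86030 − 45.01600 = -26.15570

-26.156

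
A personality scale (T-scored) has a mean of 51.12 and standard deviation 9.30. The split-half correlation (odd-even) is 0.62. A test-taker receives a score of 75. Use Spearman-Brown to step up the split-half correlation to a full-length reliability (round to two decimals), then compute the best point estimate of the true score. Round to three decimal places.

Spearman-Brown: ρ = 2r/(1 + r) = 2(0.62)/(1 + 0.62) = 1.240/1.62 = 0.7654 → 0.77
Regress the observed score toward the mean by the unreliability: T̂ = 0.77·75 + 0.23·51.12 = 57.75 + 11.7576 = 69.5076.

69.508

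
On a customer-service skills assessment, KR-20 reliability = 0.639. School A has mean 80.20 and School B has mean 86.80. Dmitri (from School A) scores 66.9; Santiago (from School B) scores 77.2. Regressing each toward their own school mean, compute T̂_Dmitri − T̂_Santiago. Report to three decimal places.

T̂_Dmitri = 0.639(66.9) + 0.361(80.20) = 71.70130
T̂_Santiago = 0.639(77.2) + 0.361(86.80) = 80.66560
Difference = 71.70130 − 80.66560 = -8.96430

-8.964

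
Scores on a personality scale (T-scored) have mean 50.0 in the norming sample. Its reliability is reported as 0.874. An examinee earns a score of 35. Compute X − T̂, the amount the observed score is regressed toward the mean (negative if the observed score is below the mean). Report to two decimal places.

-1.89

Kelley's formula gives T̂ = 0.874·35 + 0.126·50.0 = 30.590 + 6.3000 = 36.8900.
X − T̂ = 35 − 36.890 = -1.890 → -1.89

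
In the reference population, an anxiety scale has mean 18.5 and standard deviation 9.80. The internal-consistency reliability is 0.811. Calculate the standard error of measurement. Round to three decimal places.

4.260

SEM = SD · √(1 − ρ) = 9.80 × √0.189 = 9.80 × 0.4347 = 4.2605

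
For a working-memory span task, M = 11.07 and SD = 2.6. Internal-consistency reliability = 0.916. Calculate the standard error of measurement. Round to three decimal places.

0.754

SEM = SD · √(1 − ρ) = 2.6 × √0.084 = 2.6 × 0.2898 = 0.7536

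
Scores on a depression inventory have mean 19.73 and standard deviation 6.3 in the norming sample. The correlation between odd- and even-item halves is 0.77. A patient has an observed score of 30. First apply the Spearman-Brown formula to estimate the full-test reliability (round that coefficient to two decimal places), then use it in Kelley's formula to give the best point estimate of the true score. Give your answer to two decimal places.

28.66

Spearman-Brown: ρ = 2r/(1 + r) = 2(0.77)/(1 + 0.77) = 1.540/1.77 = 0.8701 → 0.87
Weight the observed score by reliability and the mean by (1 − reliability): T̂ = 0.87·30 + 0.13·19.73 = 26.10 + 2.5649 = 28.665.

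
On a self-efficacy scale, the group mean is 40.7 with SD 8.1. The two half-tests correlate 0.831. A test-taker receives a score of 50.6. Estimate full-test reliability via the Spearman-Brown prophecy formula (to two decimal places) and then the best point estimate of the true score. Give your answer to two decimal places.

Spearman-Brown: ρ = 2r/(1 + r) = 2(0.831)/(1 + 0.831) = 1.6620/1.831 = 0.9077 → 0.91
Kelley's formula gives T̂ = 0.91·50.6 + 0.09·40.7 = 46.046 + 3.663 = 49.709.

49.71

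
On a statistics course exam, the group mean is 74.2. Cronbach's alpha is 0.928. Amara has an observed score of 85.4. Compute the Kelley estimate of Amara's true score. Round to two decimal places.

84.59

Weight the observed score by reliability and the mean by (1 − reliability): T̂ = 0.928·85.4 + 0.072·74.2 = 79.2512 + 5.3424 = 84.594.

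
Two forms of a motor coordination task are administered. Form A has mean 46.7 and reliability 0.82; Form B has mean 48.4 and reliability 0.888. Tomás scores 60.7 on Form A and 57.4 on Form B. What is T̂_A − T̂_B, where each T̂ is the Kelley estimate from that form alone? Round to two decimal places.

1.79

T̂_A = 0.82(60.7) + 0.18(46.7) = 58.1800
T̂_B = 0.888(57.4) + 0.112(48.4) = 56.3920
T̂_A − T̂_B = 1.7880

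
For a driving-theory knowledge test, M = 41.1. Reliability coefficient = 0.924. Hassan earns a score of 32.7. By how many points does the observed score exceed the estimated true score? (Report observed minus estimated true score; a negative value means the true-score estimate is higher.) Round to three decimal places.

-0.638

T̂ = 0.924(32.7) + 0.076(41.1) = 30.2148 + 3.1236 = 33.33840 → 33.3384
X − T̂ = 32.7 − 33.3384 = -0.6384 → -0.638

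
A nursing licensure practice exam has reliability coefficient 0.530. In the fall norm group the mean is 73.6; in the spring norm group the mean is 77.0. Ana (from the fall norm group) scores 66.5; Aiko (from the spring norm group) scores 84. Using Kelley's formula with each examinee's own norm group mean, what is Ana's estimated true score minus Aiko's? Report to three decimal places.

T̂_Ana = 0.530(66.5) + 0.470(73.6) = 69.83700
T̂_Aiko = 0.530(84) + 0.470(77.0) = 80.71000
Difference = 69.83700 − 80.71000 = -10.87300

-10.873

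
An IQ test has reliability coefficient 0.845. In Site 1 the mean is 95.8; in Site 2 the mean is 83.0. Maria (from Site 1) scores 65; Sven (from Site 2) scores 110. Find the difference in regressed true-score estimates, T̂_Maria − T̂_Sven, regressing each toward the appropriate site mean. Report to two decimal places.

-36.04

T̂_Maria = 0.845(65) + 0.155(95.8) = 69.7740
T̂_Sven = 0.845(110) + 0.155(83.0) = 105.8150
Difference = 69.7740 − 105.8150 = -36.0410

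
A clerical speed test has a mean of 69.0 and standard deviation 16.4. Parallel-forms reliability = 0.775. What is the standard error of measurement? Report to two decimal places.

7.78

SEM = SD · √(1 − ρ) = 16.4 × √0.225 = 16.4 × 0.4743 = 7.779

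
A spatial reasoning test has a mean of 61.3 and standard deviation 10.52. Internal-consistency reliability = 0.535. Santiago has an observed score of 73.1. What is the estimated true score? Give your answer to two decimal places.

67.61

Weight the observed score by reliability and the mean by (1 − reliability): T̂ = 0.535·73.1 + 0.465·61.3 = 39.1085 + 28.5045 = 67.613.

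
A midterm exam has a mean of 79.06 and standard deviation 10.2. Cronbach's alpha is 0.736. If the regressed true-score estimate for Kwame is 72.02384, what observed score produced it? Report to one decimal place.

T̂ = ρX + (1 − ρ)μ  ⇒  X = (T̂ − (1 − ρ)μ) / ρ
X = (72.02384 − 0.264 × 79.06) / 0.736 = (72.02384 − 20.87184) / 0.736 = 51.15200 / 0.736 = 69.500

69.5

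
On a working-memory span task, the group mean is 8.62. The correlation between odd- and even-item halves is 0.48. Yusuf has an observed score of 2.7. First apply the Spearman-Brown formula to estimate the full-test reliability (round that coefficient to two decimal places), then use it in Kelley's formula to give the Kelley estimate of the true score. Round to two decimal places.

Spearman-Brown: ρ = 2r/(1 + r) = 2(0.48)/(1 + 0.48) = 0.960/1.48 = 0.6486 → 0.65
Weight the observed score by reliability and the mean by (1 − reliability): T̂ = 0.65·2.7 + 0.35·8.62 = 1.755 + 3.0170 = 4.772.

4.77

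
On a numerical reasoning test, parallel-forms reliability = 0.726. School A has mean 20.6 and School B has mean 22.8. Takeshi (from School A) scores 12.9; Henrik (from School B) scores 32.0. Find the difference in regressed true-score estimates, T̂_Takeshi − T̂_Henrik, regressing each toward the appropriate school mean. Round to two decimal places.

-14.47

T̂_Takeshi = 0.726(12.9) + 0.274(20.6) = 15.0098
T̂_Henrik = 0.726(32.0) + 0.274(22.8) = 29.4792
Difference = 15.0098 − 29.4792 = -14.4694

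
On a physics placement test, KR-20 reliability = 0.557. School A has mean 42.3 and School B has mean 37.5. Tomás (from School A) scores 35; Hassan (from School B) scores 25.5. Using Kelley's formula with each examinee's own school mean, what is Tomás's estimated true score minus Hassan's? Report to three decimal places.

7.418

T̂_Tomás = 0.557(35) + 0.443(42.3) = 38.23390
T̂_Hassan = 0.557(25.5) + 0.443(37.5) = 30.81600
Difference = 38.23390 − 30.81600 = 7.41790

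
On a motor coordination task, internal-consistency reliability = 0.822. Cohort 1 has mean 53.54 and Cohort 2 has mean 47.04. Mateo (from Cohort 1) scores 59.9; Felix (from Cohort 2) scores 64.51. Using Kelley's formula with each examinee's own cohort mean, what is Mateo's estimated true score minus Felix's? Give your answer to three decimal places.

-2.632

T̂_Mateo = 0.822(59.9) + 0.178(53.54) = 58.76792
T̂_Felix = 0.822(64.51) + 0.178(47.04) = 61.40034
Difference = 58.76792 − 61.40034 = -2.63242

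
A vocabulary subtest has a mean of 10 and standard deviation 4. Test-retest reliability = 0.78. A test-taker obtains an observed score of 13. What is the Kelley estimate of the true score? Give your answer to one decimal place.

12.3

T̂ = 0.78(13) + 0.22(10) = 10.14 + 2.20 = 12.34 → 12.3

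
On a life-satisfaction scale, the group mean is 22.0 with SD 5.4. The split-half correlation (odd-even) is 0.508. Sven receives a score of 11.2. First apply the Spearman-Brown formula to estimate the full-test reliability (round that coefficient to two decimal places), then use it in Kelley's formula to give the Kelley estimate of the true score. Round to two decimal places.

Spearman-Brown: ρ = 2r/(1 + r) = 2(0.508)/(1 + 0.508) = 1.0160/1.508 = 0.6737 → 0.67
T̂ = ρX + (1 − ρ)μ
  = 0.67 × 11.2 + 0.33 × 22.0
  = 7.504 + 7.260
  = 14.764
  ≈ 14.76

14.76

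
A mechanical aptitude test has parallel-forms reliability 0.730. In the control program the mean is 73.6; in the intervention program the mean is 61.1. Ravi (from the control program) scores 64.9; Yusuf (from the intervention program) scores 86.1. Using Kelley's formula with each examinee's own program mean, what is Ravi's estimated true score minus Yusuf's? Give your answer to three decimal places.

T̂_Ravi = 0.730(64.9) + 0.270(73.6) = 67.24900
T̂_Yusuf = 0.730(86.1) + 0.270(61.1) = 79.35000
Difference = 67.24900 − 79.35000 = -12.10100

-12.101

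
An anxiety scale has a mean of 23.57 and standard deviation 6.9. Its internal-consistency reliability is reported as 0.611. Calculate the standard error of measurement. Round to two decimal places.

SEM = SD · √(1 − ρ) = 6.9 × √0.389 = 6.9 × 0.6237 = 4.304

4.30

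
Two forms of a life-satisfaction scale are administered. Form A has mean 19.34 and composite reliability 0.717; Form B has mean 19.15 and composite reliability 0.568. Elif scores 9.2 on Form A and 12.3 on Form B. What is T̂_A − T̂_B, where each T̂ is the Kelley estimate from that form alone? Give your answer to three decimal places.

T̂_A = 0.717(9.2) + 0.283(19.34) = 12.06962
T̂_B = 0.568(12.3) + 0.432(19.15) = 15.25920
T̂_A − T̂_B = -3.18958

-3.190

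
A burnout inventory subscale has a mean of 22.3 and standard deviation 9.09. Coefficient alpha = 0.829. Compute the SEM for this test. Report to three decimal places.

SEM = SD · √(1 − ρ) = 9.09 × √0.171 = 9.09 × 0.4135 = 3.7589

3.759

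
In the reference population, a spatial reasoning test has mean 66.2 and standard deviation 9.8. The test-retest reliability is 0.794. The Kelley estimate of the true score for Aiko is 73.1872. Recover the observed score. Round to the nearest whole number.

T̂ = ρX + (1 − ρ)μ  ⇒  X = (T̂ − (1 − ρ)μ) / ρ
X = (73.1872 − 0.206 × 66.2) / 0.794 = (73.1872 − 13.6372) / 0.794 = 59.5500 / 0.794 = 75.00

75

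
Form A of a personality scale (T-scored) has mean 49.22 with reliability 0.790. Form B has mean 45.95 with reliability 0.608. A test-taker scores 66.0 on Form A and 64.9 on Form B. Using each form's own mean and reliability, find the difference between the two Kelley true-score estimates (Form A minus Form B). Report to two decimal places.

5.00

T̂_A = 0.790(66.0) + 0.210(49.22) = 62.4762
T̂_B = 0.608(64.9) + 0.392(45.95) = 57.4716
T̂_A − T̂_B = 5.0046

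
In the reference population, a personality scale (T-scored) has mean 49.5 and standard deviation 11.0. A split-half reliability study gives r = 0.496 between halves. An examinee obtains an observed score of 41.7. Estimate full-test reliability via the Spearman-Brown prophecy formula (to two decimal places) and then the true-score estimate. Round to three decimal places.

Spearman-Brown: ρ = 2r/(1 + r) = 2(0.496)/(1 + 0.496) = 0.9920/1.496 = 0.6631 → 0.66
T̂ = ρX + (1 − ρ)μ
  = 0.66 × 41.7 + 0.34 × 49.5
  = 27.522 + 16.830
  = 44.3520
  ≈ 44.352

44.352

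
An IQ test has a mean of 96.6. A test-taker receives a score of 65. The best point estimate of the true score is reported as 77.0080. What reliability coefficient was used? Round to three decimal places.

0.620

T̂ = ρX + (1 − ρ)μ  ⇒  T̂ − μ = ρ(X − μ)
ρ = (T̂ − μ)/(X − μ) = (77.0080 − 96.6) / (65 − 96.6) = -19.5920 / -31.6 = 0.62000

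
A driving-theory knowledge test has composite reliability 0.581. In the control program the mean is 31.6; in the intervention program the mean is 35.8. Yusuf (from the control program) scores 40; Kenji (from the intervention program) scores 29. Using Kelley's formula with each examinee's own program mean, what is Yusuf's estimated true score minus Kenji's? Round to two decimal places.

4.63

T̂_Yusuf = 0.581(40) + 0.419(31.6) = 36.4804
T̂_Kenji = 0.581(29) + 0.419(35.8) = 31.8492
Difference = 36.4804 − 31.8492 = 4.6312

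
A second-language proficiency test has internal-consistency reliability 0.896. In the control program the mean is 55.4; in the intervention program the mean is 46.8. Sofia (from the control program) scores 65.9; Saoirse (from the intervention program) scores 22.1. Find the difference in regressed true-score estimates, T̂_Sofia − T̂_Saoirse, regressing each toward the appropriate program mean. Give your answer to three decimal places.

40.139

T̂_Sofia = 0.896(65.9) + 0.104(55.4) = 64.80800
T̂_Saoirse = 0.896(22.1) + 0.104(46.8) = 24.66880
Difference = 64.80800 − 24.66880 = 40.13920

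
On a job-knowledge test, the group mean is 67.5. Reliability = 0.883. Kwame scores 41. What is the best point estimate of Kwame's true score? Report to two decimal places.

44.10

T̂ = 0.883(41) + 0.117(67.5) = 36.203 + 7.8975 = 44.101 → 44.10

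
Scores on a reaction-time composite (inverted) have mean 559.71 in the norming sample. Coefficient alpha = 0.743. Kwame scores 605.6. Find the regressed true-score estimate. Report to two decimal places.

T̂ = ρX + (1 − ρ)μ
  = 0.743 × 605.6 + 0.257 × 559.71
  = 449.9608 + 143.84547
  = 593.806
  ≈ 593.81

593.81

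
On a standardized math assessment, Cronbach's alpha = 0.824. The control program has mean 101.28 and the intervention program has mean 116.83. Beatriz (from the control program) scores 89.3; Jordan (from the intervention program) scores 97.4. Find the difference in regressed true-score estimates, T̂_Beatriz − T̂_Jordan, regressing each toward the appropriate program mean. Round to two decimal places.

-9.41

T̂_Beatriz = 0.824(89.3) + 0.176(101.28) = 91.4085
T̂_Jordan = 0.824(97.4) + 0.176(116.83) = 100.8197
Difference = 91.4085 − 100.8197 = -9.4112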